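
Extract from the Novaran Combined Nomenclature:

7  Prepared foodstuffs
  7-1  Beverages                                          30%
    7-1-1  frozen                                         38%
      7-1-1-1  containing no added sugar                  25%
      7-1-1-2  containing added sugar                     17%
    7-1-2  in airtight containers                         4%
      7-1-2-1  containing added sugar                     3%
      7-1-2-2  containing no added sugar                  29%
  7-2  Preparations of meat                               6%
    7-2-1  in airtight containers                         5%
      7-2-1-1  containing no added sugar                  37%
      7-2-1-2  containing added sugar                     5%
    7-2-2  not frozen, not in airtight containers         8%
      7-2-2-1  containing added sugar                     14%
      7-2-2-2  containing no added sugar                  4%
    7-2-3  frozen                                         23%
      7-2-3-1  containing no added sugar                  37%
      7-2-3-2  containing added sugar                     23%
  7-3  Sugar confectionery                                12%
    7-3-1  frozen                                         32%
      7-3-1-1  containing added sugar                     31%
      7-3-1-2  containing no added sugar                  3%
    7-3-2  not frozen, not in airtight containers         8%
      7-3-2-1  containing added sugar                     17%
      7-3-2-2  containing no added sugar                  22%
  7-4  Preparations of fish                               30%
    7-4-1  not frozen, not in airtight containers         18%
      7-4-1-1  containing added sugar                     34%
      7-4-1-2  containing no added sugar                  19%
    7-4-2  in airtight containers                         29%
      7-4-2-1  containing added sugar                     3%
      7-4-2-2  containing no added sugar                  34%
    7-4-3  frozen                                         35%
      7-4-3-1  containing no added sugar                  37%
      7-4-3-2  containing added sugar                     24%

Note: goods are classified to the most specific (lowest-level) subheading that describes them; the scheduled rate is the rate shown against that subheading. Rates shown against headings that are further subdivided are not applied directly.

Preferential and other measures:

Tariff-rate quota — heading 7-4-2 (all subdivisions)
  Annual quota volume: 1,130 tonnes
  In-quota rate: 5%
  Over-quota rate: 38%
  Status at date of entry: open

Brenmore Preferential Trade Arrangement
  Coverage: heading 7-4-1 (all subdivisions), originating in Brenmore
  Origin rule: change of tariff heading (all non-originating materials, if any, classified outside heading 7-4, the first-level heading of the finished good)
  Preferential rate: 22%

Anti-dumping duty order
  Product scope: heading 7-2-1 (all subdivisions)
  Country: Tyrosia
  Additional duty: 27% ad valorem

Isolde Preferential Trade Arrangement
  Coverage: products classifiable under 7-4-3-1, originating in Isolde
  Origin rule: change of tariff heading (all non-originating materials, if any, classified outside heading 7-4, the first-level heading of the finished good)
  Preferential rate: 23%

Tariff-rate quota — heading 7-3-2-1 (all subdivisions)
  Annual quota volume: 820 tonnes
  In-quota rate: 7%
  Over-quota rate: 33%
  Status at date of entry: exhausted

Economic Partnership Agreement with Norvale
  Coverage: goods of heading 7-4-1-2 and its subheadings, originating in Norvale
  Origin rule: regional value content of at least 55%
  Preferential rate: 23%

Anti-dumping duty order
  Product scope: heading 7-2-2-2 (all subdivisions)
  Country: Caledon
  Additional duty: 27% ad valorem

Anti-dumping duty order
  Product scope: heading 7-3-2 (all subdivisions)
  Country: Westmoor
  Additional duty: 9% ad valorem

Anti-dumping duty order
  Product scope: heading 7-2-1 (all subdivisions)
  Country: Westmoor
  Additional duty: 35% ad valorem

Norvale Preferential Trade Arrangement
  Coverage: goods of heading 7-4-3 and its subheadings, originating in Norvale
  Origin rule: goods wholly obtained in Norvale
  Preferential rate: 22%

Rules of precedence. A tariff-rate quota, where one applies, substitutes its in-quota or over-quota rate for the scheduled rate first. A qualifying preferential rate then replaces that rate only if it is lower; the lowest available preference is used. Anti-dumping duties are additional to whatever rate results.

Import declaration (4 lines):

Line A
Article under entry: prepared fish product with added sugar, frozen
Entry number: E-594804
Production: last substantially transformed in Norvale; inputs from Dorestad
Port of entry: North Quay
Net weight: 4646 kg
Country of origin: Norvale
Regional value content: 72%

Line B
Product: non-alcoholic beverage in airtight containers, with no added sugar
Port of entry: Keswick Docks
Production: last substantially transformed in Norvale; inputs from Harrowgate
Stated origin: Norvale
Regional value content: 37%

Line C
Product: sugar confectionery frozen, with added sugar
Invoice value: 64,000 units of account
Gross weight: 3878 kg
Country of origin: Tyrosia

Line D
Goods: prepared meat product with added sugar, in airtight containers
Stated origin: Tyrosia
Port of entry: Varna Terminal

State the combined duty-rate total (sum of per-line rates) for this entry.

Line A: prepared fish product → 7-4; frozen → 7-4-3; with added sugar → 7-4-3-2. Scheduled 24%. Norvale agreement on 7-4-1-2: 7-4-3-2 not covered; Norvale agreement on 7-4-3: not wholly obtained. → 24%.
Line B: non-alcoholic beverage → 7-1; in airtight containers → 7-1-2; with no added sugar → 7-1-2-2. Scheduled 29%. Norvale agreement on 7-4-1-2: 7-1-2-2 not covered; Norvale agreement on 7-4-3: 7-1-2-2 not covered. → 29%.
Line C: sugar confectionery → 7-3; frozen → 7-3-1; with added sugar → 7-3-1-1. Scheduled 31%. No special measure applies. → 31%.
Line D: prepared meat product → 7-2; in airtight containers → 7-2-1; with added sugar → 7-2-1-2. Scheduled 5%. anti-dumping (Tyrosia, 7-2-1): +27%; total 5% + 27% = 32%. → 32%.
Sum: 24% + 29% + 31% + 32% = 116%.

116%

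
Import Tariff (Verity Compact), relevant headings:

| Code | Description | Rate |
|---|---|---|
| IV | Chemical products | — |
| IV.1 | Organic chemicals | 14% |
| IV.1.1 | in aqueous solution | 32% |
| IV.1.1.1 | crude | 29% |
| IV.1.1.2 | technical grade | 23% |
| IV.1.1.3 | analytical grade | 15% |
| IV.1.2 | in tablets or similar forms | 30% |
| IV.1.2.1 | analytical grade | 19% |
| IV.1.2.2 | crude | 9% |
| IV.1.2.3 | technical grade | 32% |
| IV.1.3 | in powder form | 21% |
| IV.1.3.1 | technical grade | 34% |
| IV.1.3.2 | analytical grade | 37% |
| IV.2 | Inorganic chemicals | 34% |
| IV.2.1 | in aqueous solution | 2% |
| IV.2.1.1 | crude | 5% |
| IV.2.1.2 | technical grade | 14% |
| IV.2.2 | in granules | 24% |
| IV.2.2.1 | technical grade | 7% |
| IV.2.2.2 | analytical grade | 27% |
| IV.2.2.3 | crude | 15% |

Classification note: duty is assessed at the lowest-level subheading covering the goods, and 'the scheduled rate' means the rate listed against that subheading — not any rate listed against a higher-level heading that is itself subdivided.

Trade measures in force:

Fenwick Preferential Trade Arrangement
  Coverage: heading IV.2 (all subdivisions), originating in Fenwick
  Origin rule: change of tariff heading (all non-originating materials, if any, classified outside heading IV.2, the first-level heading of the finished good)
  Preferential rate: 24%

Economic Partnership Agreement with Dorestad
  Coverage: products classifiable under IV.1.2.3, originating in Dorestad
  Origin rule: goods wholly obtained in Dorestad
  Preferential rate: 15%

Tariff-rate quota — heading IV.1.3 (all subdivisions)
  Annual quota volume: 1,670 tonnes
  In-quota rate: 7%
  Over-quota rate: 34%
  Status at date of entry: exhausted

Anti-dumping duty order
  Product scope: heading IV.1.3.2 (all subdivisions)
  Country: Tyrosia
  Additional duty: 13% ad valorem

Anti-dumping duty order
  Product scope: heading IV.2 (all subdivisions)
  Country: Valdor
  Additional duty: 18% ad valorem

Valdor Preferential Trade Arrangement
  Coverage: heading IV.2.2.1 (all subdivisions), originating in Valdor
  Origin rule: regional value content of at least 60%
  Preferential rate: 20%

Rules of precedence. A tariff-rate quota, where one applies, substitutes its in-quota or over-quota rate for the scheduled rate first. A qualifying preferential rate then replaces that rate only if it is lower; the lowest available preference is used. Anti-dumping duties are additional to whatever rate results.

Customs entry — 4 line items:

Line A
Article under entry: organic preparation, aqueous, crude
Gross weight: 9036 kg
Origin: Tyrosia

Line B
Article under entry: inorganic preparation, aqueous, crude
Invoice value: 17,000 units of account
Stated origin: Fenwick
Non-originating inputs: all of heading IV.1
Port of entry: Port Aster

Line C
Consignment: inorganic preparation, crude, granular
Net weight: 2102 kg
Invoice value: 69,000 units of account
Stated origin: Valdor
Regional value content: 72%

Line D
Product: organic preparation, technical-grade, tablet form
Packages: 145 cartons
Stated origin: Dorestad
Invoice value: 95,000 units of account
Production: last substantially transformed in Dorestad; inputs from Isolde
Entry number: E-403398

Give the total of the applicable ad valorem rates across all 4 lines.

99%

Line A: organic → IV.1; aqueous → IV.1.1; crude → IV.1.1.1. Scheduled 29%. No special measure applies. → 29%.
Line B: inorganic → IV.2; aqueous → IV.2.1; crude → IV.2.1.1. Scheduled 5%. Fenwick agreement on IV.2: CTH met → 24% available; preference 24% not lower than 5% → no reduction. → 5%.
Line C: inorganic → IV.2; granular → IV.2.2; crude → IV.2.2.3. Scheduled 15%. Valdor agreement on IV.2.2.1: IV.2.2.3 not covered; anti-dumping (Valdor, IV.2): +18%; total 15% + 18% = 33%. → 33%.
Line D: organic → IV.1; tablet form → IV.1.2; technical-grade → IV.1.2.3. Scheduled 32%. Dorestad agreement on IV.1.2.3: not wholly obtained. → 32%.
Sum: 29% + 5% + 33% + 32% = 99%.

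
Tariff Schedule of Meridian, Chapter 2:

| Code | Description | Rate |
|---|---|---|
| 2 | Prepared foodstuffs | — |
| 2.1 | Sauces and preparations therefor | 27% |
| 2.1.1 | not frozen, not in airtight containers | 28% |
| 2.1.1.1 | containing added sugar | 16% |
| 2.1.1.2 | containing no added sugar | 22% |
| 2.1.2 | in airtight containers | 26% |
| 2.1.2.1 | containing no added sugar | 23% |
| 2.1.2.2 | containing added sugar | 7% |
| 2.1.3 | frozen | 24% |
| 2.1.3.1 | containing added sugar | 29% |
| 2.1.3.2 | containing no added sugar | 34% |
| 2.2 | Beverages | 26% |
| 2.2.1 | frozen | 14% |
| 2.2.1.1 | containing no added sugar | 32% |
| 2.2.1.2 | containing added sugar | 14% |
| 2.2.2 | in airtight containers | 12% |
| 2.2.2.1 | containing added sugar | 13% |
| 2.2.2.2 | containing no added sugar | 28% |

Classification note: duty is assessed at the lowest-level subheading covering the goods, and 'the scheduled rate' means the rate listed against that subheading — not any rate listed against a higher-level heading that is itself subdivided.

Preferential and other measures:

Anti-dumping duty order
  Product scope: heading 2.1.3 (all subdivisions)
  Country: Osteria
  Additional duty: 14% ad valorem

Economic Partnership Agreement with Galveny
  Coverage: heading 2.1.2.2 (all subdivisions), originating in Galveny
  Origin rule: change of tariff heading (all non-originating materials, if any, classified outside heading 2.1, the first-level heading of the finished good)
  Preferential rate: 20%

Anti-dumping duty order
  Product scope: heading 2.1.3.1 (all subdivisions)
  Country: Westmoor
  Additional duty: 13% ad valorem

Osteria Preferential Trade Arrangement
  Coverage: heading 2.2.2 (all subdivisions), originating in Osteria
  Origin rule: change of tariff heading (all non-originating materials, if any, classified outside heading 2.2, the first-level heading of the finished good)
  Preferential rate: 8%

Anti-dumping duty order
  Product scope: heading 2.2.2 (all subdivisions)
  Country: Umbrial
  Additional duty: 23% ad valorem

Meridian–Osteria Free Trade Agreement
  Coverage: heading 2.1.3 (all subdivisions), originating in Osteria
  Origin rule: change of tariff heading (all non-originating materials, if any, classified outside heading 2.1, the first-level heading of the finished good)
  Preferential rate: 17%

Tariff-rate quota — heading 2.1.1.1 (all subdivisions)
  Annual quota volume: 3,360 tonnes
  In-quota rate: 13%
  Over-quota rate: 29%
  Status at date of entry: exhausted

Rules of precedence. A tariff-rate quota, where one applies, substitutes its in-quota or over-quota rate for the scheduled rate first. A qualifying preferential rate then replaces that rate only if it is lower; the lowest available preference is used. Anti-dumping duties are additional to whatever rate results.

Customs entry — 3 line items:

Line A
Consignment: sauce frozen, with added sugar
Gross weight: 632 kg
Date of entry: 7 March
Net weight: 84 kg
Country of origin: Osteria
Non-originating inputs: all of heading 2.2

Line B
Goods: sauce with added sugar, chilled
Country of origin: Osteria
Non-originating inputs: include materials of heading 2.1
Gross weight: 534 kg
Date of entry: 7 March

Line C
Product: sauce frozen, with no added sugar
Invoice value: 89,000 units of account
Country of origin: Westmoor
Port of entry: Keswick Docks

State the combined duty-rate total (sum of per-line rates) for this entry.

Line A: sauce → 2.1; frozen → 2.1.3; with added sugar → 2.1.3.1. Scheduled 29%. Osteria agreement on 2.2.2: 2.1.3.1 not covered; Osteria agreement on 2.1.3: CTH met → 17% available; preferential 17%; anti-dumping (Osteria, 2.1.3): +14%; total 17% + 14% = 31%. → 31%.
Line B: sauce → 2.1; chilled → 2.1.1; with added sugar → 2.1.1.1. Scheduled 16%. quota on 2.1.1.1 exhausted → over-quota 29%; Osteria agreement on 2.2.2: 2.1.1.1 not covered; Osteria agreement on 2.1.3: 2.1.1.1 not covered. → 29%.
Line C: sauce → 2.1; frozen → 2.1.3; with no added sugar → 2.1.3.2. Scheduled 34%. No special measure applies. → 34%.
Sum: 31% + 29% + 34% = 94%.

94%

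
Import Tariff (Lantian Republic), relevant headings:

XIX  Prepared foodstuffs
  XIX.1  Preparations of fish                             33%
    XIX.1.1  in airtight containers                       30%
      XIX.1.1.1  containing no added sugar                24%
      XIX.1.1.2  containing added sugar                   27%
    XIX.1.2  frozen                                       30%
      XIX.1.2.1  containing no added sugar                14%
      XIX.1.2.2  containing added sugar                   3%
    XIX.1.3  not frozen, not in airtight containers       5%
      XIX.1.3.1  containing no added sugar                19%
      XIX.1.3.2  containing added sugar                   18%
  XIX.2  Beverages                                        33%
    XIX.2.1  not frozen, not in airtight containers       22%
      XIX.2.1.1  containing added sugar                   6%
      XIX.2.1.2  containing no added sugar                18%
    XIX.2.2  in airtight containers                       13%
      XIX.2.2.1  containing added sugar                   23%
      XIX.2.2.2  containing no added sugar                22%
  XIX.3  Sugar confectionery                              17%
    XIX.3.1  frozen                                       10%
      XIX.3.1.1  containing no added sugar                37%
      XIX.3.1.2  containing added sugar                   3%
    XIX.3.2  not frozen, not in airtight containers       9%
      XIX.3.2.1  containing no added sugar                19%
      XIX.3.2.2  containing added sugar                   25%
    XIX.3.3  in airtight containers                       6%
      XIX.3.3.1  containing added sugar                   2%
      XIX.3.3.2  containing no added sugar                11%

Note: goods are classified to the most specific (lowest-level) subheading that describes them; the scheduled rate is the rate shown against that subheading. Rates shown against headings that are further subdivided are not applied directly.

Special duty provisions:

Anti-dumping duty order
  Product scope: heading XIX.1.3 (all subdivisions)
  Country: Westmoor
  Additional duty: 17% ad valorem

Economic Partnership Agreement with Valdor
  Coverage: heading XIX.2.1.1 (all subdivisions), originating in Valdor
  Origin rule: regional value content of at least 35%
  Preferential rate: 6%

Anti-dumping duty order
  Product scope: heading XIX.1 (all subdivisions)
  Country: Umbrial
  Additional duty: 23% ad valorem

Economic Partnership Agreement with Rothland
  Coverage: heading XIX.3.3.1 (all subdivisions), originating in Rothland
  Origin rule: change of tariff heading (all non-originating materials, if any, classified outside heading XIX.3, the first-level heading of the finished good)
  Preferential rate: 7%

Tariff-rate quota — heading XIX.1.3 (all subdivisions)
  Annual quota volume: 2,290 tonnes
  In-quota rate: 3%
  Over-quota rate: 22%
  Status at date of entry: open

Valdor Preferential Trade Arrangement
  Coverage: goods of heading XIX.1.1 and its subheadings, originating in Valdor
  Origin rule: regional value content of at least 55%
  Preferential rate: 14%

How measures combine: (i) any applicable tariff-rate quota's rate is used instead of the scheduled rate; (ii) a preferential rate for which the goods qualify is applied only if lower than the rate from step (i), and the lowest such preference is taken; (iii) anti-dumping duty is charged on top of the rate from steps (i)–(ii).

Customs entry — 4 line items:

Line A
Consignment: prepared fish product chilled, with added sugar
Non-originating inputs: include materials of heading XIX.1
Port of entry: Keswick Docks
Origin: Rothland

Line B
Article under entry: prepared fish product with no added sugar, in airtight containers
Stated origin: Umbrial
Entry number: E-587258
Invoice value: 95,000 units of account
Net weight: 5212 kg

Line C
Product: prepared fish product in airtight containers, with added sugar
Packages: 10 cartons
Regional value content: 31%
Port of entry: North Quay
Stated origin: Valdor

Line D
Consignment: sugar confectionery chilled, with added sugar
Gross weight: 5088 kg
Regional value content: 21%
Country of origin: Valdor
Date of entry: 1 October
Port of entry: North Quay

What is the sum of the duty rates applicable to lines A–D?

102%

Line A: prepared fish product → XIX.1; chilled → XIX.1.3; with added sugar → XIX.1.3.2. Scheduled 18%. quota on XIX.1.3 open → in-quota 3%; Rothland agreement on XIX.3.3.1: XIX.1.3.2 not covered. → 3%.
Line B: prepared fish product → XIX.1; in airtight containers → XIX.1.1; with no added sugar → XIX.1.1.1. Scheduled 24%. anti-dumping (Umbrial, XIX.1): +23%; total 24% + 23% = 47%. → 47%.
Line C: prepared fish product → XIX.1; in airtight containers → XIX.1.1; with added sugar → XIX.1.1.2. Scheduled 27%. Valdor agreement on XIX.2.1.1: XIX.1.1.2 not covered; Valdor agreement on XIX.1.1: RVC < 55%. → 27%.
Line D: sugar confectionery → XIX.3; chilled → XIX.3.2; with added sugar → XIX.3.2.2. Scheduled 25%. Valdor agreement on XIX.2.1.1: XIX.3.2.2 not covered; Valdor agreement on XIX.1.1: XIX.3.2.2 not covered. → 25%.
Sum: 3% + 47% + 27% + 25% = 102%.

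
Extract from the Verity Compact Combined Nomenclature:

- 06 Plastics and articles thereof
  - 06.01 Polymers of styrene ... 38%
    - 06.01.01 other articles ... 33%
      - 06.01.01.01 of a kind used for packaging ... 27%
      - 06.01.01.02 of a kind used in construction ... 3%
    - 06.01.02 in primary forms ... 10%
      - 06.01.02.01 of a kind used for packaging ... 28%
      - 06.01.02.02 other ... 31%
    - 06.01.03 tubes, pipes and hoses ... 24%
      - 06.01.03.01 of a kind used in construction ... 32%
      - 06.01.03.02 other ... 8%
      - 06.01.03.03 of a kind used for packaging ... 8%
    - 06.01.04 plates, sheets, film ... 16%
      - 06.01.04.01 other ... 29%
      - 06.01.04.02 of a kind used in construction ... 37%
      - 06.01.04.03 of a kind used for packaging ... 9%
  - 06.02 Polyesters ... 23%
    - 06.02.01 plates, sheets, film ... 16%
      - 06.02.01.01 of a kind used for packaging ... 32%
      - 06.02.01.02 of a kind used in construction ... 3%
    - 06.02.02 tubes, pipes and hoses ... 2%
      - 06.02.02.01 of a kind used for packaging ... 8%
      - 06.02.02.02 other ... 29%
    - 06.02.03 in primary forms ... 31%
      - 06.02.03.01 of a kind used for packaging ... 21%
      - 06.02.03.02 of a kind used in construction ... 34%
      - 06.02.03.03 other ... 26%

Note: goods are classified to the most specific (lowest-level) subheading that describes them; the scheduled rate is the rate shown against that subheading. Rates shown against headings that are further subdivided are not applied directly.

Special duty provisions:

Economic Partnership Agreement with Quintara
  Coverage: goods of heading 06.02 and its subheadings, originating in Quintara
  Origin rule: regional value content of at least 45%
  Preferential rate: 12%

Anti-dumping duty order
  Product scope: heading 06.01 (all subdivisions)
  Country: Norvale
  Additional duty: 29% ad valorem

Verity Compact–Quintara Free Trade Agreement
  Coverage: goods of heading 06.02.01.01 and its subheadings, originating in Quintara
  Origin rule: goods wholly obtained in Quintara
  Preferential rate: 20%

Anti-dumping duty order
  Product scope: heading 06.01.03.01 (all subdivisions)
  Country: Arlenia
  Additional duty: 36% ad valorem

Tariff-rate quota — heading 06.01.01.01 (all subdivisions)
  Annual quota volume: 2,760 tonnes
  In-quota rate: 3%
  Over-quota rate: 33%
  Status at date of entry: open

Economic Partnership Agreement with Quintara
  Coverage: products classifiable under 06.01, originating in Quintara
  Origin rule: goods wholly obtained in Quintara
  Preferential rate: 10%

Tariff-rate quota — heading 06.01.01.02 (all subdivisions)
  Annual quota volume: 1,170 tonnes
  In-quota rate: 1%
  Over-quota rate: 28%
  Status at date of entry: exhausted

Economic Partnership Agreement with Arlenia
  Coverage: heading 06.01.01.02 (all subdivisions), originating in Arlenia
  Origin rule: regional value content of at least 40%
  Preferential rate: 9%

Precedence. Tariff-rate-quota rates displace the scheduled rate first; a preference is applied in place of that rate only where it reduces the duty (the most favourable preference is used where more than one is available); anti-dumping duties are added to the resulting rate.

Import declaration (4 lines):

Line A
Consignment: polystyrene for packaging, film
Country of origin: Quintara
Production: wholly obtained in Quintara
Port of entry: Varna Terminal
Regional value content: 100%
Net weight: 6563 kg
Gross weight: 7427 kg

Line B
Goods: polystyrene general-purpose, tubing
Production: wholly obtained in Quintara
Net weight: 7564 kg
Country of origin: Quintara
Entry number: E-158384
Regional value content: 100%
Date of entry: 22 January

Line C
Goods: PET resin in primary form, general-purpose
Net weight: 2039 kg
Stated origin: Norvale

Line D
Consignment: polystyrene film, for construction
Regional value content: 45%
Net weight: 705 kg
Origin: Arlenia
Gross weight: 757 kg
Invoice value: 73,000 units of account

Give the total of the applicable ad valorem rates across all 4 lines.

Line A: polystyrene → 06.01; film → 06.01.04; for packaging → 06.01.04.03. Scheduled 9%. Quintara agreement on 06.02: 06.01.04.03 not covered; Quintara agreement on 06.02.01.01: 06.01.04.03 not covered; Quintara agreement on 06.01: wholly obtained → 10% available; preference 10% not lower than 9% → no reduction. → 9%.
Line B: polystyrene → 06.01; tubing → 06.01.03; general-purpose → 06.01.03.02. Scheduled 8%. Quintara agreement on 06.02: 06.01.03.02 not covered; Quintara agreement on 06.02.01.01: 06.01.03.02 not covered; Quintara agreement on 06.01: wholly obtained → 10% available; preference 10% not lower than 8% → no reduction. → 8%.
Line C: PET → 06.02; resin in primary form → 06.02.03; general-purpose → 06.02.03.03. Scheduled 26%. No special measure applies. → 26%.
Line D: polystyrene → 06.01; film → 06.01.04; for construction → 06.01.04.02. Scheduled 37%. Arlenia agreement on 06.01.01.02: 06.01.04.02 not covered. → 37%.
Sum: 9% + 8% + 26% + 37% = 80%.

80%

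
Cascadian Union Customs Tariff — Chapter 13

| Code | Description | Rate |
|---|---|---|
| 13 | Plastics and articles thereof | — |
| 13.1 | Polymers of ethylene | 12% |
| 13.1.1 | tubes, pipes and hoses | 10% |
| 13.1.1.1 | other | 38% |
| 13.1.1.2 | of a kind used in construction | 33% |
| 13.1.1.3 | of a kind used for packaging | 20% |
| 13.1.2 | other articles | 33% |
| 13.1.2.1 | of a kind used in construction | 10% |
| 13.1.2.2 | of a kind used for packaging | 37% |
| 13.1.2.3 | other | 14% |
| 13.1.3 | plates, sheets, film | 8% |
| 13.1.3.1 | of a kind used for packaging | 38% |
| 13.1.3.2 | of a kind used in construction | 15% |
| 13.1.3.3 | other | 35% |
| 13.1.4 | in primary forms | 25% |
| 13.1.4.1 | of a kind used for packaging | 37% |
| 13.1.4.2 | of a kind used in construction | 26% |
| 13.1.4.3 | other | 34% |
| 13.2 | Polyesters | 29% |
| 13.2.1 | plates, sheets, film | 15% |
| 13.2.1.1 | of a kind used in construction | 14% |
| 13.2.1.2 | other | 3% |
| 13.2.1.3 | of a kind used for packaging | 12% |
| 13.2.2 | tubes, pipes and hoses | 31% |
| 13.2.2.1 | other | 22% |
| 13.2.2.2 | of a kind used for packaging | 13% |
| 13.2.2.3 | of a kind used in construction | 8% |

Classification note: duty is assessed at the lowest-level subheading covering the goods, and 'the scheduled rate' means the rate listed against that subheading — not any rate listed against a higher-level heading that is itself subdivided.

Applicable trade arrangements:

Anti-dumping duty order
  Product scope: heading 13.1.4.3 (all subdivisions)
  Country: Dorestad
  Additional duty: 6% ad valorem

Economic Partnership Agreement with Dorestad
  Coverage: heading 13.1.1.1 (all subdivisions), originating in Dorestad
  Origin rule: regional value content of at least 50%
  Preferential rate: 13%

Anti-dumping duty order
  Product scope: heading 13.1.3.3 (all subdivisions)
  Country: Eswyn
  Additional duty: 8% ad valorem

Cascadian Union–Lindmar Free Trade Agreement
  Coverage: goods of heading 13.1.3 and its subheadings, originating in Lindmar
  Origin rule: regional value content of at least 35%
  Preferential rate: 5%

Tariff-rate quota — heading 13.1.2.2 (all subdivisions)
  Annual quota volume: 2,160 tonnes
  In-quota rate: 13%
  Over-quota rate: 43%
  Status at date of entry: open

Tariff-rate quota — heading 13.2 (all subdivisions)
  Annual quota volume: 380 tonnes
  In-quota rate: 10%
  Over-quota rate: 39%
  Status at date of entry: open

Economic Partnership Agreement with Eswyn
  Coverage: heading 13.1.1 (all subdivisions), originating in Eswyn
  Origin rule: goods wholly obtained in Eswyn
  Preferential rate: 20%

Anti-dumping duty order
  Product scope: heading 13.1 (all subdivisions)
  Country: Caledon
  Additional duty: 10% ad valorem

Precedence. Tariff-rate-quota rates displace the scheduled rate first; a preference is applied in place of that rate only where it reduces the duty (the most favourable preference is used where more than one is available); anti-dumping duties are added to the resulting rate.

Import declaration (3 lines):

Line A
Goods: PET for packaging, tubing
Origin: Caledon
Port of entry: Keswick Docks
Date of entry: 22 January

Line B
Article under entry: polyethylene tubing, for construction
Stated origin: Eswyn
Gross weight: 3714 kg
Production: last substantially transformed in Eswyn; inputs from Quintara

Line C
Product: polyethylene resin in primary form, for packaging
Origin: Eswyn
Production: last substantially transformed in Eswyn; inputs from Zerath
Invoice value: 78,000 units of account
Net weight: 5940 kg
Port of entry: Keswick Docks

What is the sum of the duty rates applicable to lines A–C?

80%

Line A: PET → 13.2; tubing → 13.2.2; for packaging → 13.2.2.2. Scheduled 13%. quota on 13.2 open → in-quota 10%. → 10%.
Line B: polyethylene → 13.1; tubing → 13.1.1; for construction → 13.1.1.2. Scheduled 33%. Eswyn agreement on 13.1.1: not wholly obtained. → 33%.
Line C: polyethylene → 13.1; resin in primary form → 13.1.4; for packaging → 13.1.4.1. Scheduled 37%. Eswyn agreement on 13.1.1: 13.1.4.1 not covered. → 37%.
Sum: 10% + 33% + 37% = 80%.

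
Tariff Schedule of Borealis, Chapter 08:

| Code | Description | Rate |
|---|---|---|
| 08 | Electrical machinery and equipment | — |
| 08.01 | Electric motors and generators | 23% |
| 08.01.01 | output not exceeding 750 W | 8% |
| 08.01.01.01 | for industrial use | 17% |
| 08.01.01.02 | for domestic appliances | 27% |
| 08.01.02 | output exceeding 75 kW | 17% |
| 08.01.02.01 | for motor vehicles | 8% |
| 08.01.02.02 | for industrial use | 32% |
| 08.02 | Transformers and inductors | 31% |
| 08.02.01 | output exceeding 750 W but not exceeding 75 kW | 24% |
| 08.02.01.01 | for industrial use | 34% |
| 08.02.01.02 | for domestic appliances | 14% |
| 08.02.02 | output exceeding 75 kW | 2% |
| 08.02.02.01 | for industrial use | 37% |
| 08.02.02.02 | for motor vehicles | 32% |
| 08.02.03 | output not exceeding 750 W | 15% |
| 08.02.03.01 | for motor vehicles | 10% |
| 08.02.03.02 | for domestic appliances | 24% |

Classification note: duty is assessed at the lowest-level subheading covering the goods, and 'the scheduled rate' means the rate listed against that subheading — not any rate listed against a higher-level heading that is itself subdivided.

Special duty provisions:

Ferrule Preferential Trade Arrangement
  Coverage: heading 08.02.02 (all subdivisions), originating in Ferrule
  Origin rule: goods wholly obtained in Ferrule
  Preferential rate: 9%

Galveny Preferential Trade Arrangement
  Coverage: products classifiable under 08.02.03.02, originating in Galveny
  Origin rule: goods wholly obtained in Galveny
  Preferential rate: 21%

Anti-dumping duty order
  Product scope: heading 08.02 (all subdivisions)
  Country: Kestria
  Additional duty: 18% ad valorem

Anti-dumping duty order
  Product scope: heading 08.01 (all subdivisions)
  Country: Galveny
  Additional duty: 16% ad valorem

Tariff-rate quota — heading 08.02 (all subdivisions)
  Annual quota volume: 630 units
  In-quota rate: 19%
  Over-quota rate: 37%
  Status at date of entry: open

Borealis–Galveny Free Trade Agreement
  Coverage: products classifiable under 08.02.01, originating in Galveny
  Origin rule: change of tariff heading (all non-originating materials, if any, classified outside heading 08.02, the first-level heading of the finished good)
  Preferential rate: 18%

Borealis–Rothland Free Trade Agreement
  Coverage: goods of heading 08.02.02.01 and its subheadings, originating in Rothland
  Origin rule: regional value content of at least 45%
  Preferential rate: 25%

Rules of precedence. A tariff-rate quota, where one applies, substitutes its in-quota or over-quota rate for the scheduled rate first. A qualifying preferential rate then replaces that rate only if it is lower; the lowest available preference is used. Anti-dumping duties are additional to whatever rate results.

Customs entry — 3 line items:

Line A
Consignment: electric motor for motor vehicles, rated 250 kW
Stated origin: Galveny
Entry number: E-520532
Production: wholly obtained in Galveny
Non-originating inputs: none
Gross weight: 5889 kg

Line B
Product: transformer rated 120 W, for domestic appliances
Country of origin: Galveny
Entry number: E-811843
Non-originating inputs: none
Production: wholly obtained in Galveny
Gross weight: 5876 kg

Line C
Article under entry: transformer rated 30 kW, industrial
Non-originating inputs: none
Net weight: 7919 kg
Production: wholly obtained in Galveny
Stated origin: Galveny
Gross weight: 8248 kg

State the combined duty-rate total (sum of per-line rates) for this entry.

Line A: electric motor → 08.01; rated 250 kW → 08.01.02; for motor vehicles → 08.01.02.01. Scheduled 8%. Galveny agreement on 08.02.03.02: 08.01.02.01 not covered; Galveny agreement on 08.02.01: 08.01.02.01 not covered; anti-dumping (Galveny, 08.01): +16%; total 8% + 16% = 24%. → 24%.
Line B: transformer → 08.02; rated 120 W → 08.02.03; for domestic appliances → 08.02.03.02. Scheduled 24%. quota on 08.02 open → in-quota 19%; Galveny agreement on 08.02.03.02: wholly obtained → 21% available; Galveny agreement on 08.02.01: 08.02.03.02 not covered; preference 21% not lower than 19% → no reduction. → 19%.
Line C: transformer → 08.02; rated 30 kW → 08.02.01; industrial → 08.02.01.01. Scheduled 34%. quota on 08.02 open → in-quota 19%; Galveny agreement on 08.02.03.02: 08.02.01.01 not covered; Galveny agreement on 08.02.01: CTH met → 18% available; preferential 18%. → 18%.
Sum: 24% + 19% + 18% = 61%.

61%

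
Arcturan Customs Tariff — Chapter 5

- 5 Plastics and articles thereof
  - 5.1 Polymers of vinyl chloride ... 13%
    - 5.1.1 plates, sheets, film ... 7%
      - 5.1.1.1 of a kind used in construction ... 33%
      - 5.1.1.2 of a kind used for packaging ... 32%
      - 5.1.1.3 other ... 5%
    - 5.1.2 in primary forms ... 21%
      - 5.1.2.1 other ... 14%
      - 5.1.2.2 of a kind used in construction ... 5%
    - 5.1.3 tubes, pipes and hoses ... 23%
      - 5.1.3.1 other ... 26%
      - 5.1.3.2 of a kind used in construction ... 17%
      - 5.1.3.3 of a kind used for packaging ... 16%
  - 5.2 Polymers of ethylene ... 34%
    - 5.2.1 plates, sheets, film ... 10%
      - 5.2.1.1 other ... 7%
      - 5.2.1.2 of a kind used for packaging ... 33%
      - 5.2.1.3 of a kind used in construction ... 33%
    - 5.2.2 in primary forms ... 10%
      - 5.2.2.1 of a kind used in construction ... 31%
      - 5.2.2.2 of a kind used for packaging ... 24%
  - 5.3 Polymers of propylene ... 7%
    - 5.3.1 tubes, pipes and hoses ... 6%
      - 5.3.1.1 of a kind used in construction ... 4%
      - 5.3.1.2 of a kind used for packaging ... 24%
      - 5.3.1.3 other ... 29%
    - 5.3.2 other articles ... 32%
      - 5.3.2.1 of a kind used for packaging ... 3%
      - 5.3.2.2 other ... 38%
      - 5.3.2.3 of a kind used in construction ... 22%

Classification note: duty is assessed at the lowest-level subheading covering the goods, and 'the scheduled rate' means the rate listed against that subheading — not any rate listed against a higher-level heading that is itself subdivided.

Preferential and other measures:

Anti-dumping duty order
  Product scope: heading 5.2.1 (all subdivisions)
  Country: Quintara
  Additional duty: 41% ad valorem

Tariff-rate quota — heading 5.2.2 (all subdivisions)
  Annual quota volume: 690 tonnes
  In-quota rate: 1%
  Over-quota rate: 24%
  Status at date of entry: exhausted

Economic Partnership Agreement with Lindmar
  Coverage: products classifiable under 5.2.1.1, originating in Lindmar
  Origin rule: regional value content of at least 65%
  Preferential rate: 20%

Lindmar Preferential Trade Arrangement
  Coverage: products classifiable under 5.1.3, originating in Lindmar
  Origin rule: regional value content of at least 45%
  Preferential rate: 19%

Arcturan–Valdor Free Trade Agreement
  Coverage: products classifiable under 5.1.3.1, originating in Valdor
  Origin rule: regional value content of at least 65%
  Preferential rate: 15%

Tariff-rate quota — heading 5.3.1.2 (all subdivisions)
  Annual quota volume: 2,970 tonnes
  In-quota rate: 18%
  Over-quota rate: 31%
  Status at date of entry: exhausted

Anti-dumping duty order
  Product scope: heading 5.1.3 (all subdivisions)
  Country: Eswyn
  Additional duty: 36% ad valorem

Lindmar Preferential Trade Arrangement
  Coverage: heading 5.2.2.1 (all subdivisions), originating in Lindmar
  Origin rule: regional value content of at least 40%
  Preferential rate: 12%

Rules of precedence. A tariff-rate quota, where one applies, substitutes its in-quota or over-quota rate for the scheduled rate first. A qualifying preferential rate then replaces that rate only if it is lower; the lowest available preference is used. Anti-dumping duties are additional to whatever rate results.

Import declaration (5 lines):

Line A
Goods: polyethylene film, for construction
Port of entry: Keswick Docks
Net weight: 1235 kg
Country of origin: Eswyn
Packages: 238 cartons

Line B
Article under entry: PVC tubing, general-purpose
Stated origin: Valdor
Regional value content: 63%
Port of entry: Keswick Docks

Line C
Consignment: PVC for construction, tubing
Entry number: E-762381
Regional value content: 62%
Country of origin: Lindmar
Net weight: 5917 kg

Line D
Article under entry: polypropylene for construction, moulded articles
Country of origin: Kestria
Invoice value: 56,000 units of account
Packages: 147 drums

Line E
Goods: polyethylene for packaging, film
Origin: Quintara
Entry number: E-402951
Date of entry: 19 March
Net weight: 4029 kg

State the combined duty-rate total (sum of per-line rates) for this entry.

172%

Line A: polyethylene → 5.2; film → 5.2.1; for construction → 5.2.1.3. Scheduled 33%. No special measure applies. → 33%.
Line B: PVC → 5.1; tubing → 5.1.3; general-purpose → 5.1.3.1. Scheduled 26%. Valdor agreement on 5.1.3.1: RVC < 65%. → 26%.
Line C: PVC → 5.1; tubing → 5.1.3; for construction → 5.1.3.2. Scheduled 17%. Lindmar agreement on 5.2.1.1: 5.1.3.2 not covered; Lindmar agreement on 5.1.3: RVC ≥ 45% → 19% available; Lindmar agreement on 5.2.2.1: 5.1.3.2 not covered; preference 19% not lower than 17% → no reduction. → 17%.
Line D: polypropylene → 5.3; moulded articles → 5.3.2; for construction → 5.3.2.3. Scheduled 22%. No special measure applies. → 22%.
Line E: polyethylene → 5.2; film → 5.2.1; for packaging → 5.2.1.2. Scheduled 33%. anti-dumping (Quintara, 5.2.1): +41%; total 33% + 41% = 74%. → 74%.
Sum: 33% + 26% + 17% + 22% + 74% = 172%.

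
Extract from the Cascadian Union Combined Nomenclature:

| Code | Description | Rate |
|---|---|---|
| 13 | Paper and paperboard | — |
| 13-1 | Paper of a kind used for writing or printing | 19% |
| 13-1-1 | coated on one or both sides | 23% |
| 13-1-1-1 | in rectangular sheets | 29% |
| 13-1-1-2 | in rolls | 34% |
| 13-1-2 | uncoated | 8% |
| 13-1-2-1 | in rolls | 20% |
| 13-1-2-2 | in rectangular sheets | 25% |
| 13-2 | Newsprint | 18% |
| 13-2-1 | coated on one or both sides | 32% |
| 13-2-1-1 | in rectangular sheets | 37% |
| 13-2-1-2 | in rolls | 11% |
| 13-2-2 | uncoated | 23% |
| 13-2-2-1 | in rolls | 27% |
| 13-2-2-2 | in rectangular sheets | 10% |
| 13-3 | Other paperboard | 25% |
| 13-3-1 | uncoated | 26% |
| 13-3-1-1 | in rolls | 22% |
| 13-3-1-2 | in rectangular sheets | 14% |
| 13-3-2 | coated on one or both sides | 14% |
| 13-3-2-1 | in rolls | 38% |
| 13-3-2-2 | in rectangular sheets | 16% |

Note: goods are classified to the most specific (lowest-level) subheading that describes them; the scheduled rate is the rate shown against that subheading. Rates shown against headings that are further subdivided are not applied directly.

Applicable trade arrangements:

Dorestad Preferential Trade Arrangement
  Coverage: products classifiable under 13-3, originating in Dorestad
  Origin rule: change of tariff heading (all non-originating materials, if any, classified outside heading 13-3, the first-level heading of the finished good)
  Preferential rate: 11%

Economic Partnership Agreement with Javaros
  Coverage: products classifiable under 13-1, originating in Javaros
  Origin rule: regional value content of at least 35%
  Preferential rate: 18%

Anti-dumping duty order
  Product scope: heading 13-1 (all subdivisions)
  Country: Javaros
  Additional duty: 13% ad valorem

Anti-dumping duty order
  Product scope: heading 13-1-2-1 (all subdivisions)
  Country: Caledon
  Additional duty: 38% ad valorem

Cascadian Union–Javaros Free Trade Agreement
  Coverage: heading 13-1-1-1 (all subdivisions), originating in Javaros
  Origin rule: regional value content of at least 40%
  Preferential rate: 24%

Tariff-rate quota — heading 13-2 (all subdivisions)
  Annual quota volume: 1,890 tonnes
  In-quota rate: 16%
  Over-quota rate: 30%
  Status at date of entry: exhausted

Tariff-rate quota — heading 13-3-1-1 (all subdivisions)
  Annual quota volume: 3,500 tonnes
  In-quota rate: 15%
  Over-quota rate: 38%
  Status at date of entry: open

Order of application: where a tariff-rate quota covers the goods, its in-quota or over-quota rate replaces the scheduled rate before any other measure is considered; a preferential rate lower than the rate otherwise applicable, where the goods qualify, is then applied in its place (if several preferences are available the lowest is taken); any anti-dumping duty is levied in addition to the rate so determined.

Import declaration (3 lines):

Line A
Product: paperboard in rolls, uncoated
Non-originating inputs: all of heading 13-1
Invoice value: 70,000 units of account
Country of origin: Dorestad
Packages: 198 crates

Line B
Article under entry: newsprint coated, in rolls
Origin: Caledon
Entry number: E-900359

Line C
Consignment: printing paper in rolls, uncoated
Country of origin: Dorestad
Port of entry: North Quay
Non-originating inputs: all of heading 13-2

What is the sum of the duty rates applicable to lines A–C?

Line A: paperboard → 13-3; uncoated → 13-3-1; in rolls → 13-3-1-1. Scheduled 22%. quota on 13-3-1-1 open → in-quota 15%; Dorestad agreement on 13-3: CTH met → 11% available; preferential 11%. → 11%.
Line B: newsprint → 13-2; coated → 13-2-1; in rolls → 13-2-1-2. Scheduled 11%. quota on 13-2 exhausted → over-quota 30%. → 30%.
Line C: printing paper → 13-1; uncoated → 13-1-2; in rolls → 13-1-2-1. Scheduled 20%. Dorestad agreement on 13-3: 13-1-2-1 not covered. → 20%.
Sum: 11% + 30% + 20% = 61%.

61%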